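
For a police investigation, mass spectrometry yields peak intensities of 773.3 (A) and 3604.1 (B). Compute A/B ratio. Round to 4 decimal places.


Spectral peak ratio:
Peak A = 773.3 counts
Peak B = 3604.1 counts
Ratio = 773.3 / 3604.1 = 0.2146

0.2146


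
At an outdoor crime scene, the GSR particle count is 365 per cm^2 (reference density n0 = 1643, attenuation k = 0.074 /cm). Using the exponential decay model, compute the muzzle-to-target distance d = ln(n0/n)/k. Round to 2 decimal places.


GSR distance calculation:
n0/n = 1643 / 365 = 4.50137
ln(n0/n) = 1.504382
d = 1.504382 / 0.074 = 20.33 cm

20.33


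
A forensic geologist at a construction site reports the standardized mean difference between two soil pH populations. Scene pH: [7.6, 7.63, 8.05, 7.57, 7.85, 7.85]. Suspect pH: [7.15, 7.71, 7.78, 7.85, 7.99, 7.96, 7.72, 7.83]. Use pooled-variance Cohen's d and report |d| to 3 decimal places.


Pooled-variance Cohen's d for soil pH comparison:
Scene mean = 46.55 / 6 = 7.758333
Suspect mean = 61.99 / 8 = 7.74875
Scene sample variance s_s^2 = 0.035777
Suspect sample variance s_c^2 = 0.068784
Pooled variance = ((n_s-1)*s_s^2 + (n_c-1)*s_c^2) / (n_s + n_c - 2) = 0.055031
Pooled SD = sqrt(0.055031) = 0.234587
Mean difference = 0.009583
|d| = |0.009583| / 0.234587 = 0.041

0.041


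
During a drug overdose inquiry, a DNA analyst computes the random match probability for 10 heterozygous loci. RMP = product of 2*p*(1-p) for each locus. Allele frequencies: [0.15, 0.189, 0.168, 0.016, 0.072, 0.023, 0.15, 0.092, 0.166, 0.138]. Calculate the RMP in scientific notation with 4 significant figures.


Computing RMP for 10 loci:
Locus 1: 2 * 0.15 * 0.85 = 0.255
Locus 2: 2 * 0.189 * 0.811 = 0.306558
Locus 3: 2 * 0.168 * 0.832 = 0.279552
Locus 4: 2 * 0.016 * 0.984 = 0.031488
Locus 5: 2 * 0.072 * 0.928 = 0.133632
Locus 6: 2 * 0.023 * 0.977 = 0.044942
Locus 7: 2 * 0.15 * 0.85 = 0.255
Locus 8: 2 * 0.092 * 0.908 = 0.167072
Locus 9: 2 * 0.166 * 0.834 = 0.276888
Locus 10: 2 * 0.138 * 0.862 = 0.237912
RMP = 1.160e-08

1.160e-08


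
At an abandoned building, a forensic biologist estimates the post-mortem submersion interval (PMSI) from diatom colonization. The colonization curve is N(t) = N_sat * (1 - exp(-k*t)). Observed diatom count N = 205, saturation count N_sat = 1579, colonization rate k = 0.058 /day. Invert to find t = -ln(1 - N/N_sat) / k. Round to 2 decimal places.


PMSI from diatom colonization curve:
N / N_sat = 205 / 1579 = 0.129829
1 - N/N_sat = 0.870171
ln(1 - N/N_sat) = -0.139066
t = -ln(1 - N/N_sat) / k = -(-0.139066) / 0.058 = 2.40 days

2.40


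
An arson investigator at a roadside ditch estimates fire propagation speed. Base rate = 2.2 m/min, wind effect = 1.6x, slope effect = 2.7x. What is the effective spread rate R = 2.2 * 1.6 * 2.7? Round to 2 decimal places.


Fire spread rate calculation:
R = R0 * wind_factor * slope_factor
= 2.2 * 1.6 * 2.7
= 3.52 * 2.7
= 9.50 m/min

9.50


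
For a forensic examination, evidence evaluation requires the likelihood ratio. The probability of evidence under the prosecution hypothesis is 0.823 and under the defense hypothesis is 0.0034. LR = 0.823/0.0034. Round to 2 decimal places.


Likelihood ratio calculation:
LR = P(E|Hp) / P(E|Hd)
LR = 0.823 / 0.0034
LR = 242.06

242.06


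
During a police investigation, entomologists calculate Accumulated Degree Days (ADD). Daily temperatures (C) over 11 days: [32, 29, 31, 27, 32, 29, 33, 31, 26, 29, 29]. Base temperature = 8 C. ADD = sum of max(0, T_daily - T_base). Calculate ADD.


Computing ADD day by day:
Day 1: max(0, 32 - 8) = 24
Day 2: max(0, 29 - 8) = 21
Day 3: max(0, 31 - 8) = 23
Day 4: max(0, 27 - 8) = 19
Day 5: max(0, 32 - 8) = 24
Day 6: max(0, 29 - 8) = 21
Day 7: max(0, 33 - 8) = 25
Day 8: max(0, 31 - 8) = 23
Day 9: max(0, 26 - 8) = 18
Day 10: max(0, 29 - 8) = 21
Day 11: max(0, 29 - 8) = 21
Total ADD = 240

240


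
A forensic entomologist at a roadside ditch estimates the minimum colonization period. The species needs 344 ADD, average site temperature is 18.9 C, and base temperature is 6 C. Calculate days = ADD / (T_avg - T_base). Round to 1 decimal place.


Insect development time:
Effective temperature = avg_temp - T_base = 18.9 - 6 = 12.9 C
Days = ADD / effective_temp = 344 / 12.9 = 26.7 days

26.7


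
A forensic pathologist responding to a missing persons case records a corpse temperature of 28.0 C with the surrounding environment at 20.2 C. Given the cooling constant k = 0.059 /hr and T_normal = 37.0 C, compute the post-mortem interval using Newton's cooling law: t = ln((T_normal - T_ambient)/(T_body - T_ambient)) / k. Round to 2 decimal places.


Using Newton's law of cooling:
t = ln((T_normal - T_ambient) / (T_body - T_ambient)) / k
T_normal - T_ambient = 16.8
T_body - T_ambient = 7.8
Ratio = 2.153846
ln(ratio) = 0.767255
t = 0.767255 / 0.059 = 13.00 hours

13.00


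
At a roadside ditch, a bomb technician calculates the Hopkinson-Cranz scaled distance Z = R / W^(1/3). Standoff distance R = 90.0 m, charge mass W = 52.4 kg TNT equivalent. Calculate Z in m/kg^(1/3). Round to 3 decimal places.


Scaled distance calculation:
W^(1/3) = 52.4^(1/3) = 3.742057
Z = R / W^(1/3) = 90.0 / 3.742057
Z = 24.051 m/kg^(1/3)

24.051


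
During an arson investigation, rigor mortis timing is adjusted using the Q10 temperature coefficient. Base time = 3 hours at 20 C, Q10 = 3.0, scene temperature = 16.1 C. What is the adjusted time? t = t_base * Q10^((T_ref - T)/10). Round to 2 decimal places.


Rigor mortis time adjustment:
Exponent = (T_ref - T_actual) / 10 = (20 - 16.1) / 10 = 0.39
Q10 factor = 3.0^0.39 = 1.53489
t_adjusted = 3 * 1.53489 = 4.60 hours

4.60


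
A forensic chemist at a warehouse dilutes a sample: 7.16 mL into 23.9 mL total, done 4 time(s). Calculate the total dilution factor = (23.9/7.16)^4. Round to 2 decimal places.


Dilution factor calculation:
Single dilution = V_total / V_sample = 23.9 / 7.16 ≈ 3.337989
Number of dilutions = 4
Total DF = (23.9 / 7.16)^4 (full precision, rounded at the end) = 124.15

124.15


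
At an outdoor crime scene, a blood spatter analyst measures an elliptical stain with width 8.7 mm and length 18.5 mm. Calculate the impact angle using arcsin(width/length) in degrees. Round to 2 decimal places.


Blood spatter impact angle calculation:
width / length = 8.7 / 18.5 = 0.47027
angle = arcsin(0.47027)
angle = 28.05 degrees

28.05


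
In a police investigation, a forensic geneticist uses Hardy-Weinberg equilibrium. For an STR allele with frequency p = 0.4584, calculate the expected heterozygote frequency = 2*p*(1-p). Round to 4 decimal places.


Hardy-Weinberg heterozygote frequency:
q = 1 - p = 1 - 0.4584 = 0.5416
2pq = 2 * 0.4584 * 0.5416 = 0.4965

0.4965


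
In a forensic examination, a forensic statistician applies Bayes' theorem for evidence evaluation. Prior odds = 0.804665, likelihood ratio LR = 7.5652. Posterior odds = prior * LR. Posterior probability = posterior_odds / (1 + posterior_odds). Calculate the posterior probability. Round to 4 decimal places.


Bayesian evidence evaluation:
Posterior odds = prior_odds * LR = 0.804665 * 7.5652 = 6.087452
Posterior probability = posterior_odds / (1 + posterior_odds)
= 6.087452 / (1 + 6.087452)
= 6.087452 / 7.087452
= 0.8589

0.8589


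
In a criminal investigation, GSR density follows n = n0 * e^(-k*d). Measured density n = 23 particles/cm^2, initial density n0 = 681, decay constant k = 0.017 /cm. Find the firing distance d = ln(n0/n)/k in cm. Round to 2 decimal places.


GSR distance calculation:
n0/n = 681 / 23 = 29.608696
ln(n0/n) = 3.388068
d = 3.388068 / 0.017 = 199.30 cm

199.30


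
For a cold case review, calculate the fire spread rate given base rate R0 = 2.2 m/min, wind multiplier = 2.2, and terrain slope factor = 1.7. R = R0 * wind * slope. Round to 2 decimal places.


Fire spread rate calculation:
R = R0 * wind_factor * slope_factor
= 2.2 * 2.2 * 1.7
= 4.84 * 1.7
= 8.23 m/min

8.23


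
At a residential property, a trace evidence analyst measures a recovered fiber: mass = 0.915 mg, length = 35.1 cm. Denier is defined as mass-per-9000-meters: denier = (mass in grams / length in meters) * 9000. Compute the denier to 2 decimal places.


Denier calculation:
Mass in grams = 0.915 mg / 1000 = 0.000915 g
Length in meters = 35.1 cm / 100 = 0.351 m
Linear density = mass / length = 0.000915 / 0.351 = 0.00260684 g/m
Denier = (g/m) * 9000 = 0.00260684 * 9000 = 23.46

23.46


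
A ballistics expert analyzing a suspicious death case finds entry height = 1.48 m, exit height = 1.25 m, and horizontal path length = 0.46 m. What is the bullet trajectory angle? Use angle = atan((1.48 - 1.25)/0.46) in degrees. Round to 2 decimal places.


Bullet trajectory angle:
Height difference = 1.48 - 1.25 = 0.23 m
angle = atan(0.23 / 0.46)
angle = atan(0.5)
angle = 26.57 degrees

26.57


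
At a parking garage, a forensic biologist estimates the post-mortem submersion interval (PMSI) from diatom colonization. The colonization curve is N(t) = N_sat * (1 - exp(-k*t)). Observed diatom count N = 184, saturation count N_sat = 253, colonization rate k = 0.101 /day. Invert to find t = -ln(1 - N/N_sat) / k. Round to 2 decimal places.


PMSI from diatom colonization curve:
N / N_sat = 184 / 253 = 0.727273
1 - N/N_sat = 0.272727
ln(1 - N/N_sat) = -1.299284
t = -ln(1 - N/N_sat) / k = -(-1.299284) / 0.101 = 12.86 days

12.86


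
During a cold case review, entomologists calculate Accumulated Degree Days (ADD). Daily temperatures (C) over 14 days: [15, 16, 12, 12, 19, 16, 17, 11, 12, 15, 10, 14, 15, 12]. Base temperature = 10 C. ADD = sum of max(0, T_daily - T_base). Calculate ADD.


Computing ADD day by day:
Day 1: max(0, 15 - 10) = 5
Day 2: max(0, 16 - 10) = 6
Day 3: max(0, 12 - 10) = 2
Day 4: max(0, 12 - 10) = 2
Day 5: max(0, 19 - 10) = 9
Day 6: max(0, 16 - 10) = 6
Day 7: max(0, 17 - 10) = 7
Day 8: max(0, 11 - 10) = 1
Day 9: max(0, 12 - 10) = 2
Day 10: max(0, 15 - 10) = 5
Day 11: max(0, 10 - 10) = 0
Day 12: max(0, 14 - 10) = 4
Day 13: max(0, 15 - 10) = 5
Day 14: max(0, 12 - 10) = 2
Total ADD = 56

56


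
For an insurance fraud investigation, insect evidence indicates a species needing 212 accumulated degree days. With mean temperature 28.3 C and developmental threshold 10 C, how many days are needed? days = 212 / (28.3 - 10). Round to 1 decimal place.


Insect development time:
Effective temperature = avg_temp - T_base = 28.3 - 10 = 18.3 C
Days = ADD / effective_temp = 212 / 18.3 = 11.6 days

11.6


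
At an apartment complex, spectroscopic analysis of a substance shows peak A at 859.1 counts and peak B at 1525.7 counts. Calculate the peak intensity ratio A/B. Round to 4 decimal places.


Spectral peak ratio:
Peak A = 859.1 counts
Peak B = 1525.7 counts
Ratio = 859.1 / 1525.7 = 0.5631

0.5631


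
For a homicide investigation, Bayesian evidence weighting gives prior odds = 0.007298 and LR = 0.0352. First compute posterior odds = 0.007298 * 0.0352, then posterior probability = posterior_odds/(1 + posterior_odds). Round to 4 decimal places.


Bayesian evidence evaluation:
Posterior odds = prior_odds * LR = 0.007298 * 0.0352 = 0.0002568896
Posterior probability = posterior_odds / (1 + posterior_odds)
= 0.0002568896 / (1 + 0.0002568896)
= 0.0002568896 / 1.0002568896
= 0.0003

0.0003


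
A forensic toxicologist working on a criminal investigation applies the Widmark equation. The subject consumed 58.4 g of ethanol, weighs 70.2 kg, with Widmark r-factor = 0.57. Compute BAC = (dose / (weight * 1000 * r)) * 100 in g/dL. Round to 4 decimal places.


Applying the Widmark formula:
BAC = (dose_g / (body_wt * 1000 * r)) * 100
Denominator = 70.2 * 1000 * 0.57 = 40014
BAC = (58.4 / 40014) * 100
BAC = 0.1459 g/dL

0.1459


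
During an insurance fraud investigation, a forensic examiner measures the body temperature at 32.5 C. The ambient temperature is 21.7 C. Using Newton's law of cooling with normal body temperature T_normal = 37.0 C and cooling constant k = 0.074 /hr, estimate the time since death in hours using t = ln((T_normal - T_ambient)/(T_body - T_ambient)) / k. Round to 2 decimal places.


Using Newton's law of cooling:
t = ln((T_normal - T_ambient) / (T_body - T_ambient)) / k
T_normal - T_ambient = 15.3
T_body - T_ambient = 10.8
Ratio = 1.416667
ln(ratio) = 0.348307
t = 0.348307 / 0.074 = 4.71 hours

4.71


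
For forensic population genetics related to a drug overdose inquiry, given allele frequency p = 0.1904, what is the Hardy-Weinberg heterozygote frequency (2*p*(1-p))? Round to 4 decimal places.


Hardy-Weinberg heterozygote frequency:
q = 1 - p = 1 - 0.1904 = 0.8096
2pq = 2 * 0.1904 * 0.8096 = 0.3083

0.3083


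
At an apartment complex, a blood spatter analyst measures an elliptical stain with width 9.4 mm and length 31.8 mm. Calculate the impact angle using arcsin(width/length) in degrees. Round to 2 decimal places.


Blood spatter impact angle calculation:
width / length = 9.4 / 31.8 = 0.295597
angle = arcsin(0.295597)
angle = 17.19 degrees

17.19


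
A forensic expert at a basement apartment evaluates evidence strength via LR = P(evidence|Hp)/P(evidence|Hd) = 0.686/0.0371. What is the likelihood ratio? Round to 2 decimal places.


Likelihood ratio calculation:
LR = P(E|Hp) / P(E|Hd)
LR = 0.686 / 0.0371
LR = 18.49

18.49


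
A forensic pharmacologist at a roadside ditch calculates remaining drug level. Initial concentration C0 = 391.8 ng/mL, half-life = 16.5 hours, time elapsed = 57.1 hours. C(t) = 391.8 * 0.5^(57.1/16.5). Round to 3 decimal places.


Drug concentration decay:
Number of half-lives = t / t_half = 57.1 / 16.5 = 3.460606
Decay factor = 0.5^3.460606 = 0.09083512
C(t) = 391.8 * 0.09083512 = 35.589 ng/mL

35.589


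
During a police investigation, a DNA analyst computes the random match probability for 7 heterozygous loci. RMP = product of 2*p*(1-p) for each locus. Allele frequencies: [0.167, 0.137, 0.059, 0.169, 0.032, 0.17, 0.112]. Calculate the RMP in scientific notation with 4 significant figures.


Computing RMP for 7 loci:
Locus 1: 2 * 0.167 * 0.833 = 0.278222
Locus 2: 2 * 0.137 * 0.863 = 0.236462
Locus 3: 2 * 0.059 * 0.941 = 0.111038
Locus 4: 2 * 0.169 * 0.831 = 0.280878
Locus 5: 2 * 0.032 * 0.968 = 0.061952
Locus 6: 2 * 0.17 * 0.83 = 0.2822
Locus 7: 2 * 0.112 * 0.888 = 0.198912
RMP = 7.135e-06

7.135e-06


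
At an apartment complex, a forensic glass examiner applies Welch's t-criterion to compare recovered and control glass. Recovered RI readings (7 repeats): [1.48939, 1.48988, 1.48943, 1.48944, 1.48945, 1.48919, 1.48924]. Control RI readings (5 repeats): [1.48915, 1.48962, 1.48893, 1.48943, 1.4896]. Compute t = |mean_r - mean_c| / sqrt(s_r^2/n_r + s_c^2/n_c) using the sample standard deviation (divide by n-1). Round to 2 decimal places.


Welch's t-criterion for glass RI comparison:
Recovered mean = sum / n_r = 10.42602 / 7 = 1.4894314
Control mean = sum / n_c = 7.44673 / 5 = 1.489346
Recovered sample variance s_r^2 = 4.97143e-08
Control sample variance s_c^2 = 8.953e-08
Welch SE (unpooled) = sqrt(s_r^2/n_r + s_c^2/n_c) = sqrt(7.10204e-09 + 1.7906e-08) = sqrt(2.5008e-08) = 0.000158139
|mean_r - mean_c| = 8.54286e-05
t = 8.54286e-05 / 0.000158139 = 0.54

0.54


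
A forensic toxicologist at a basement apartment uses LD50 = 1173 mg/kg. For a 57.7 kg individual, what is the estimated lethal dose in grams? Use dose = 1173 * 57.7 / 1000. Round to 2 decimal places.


Lethal dose calculation:
Lethal dose = LD50 * body_weight / 1000
= 1173 * 57.7 / 1000
= 67682.1 / 1000
= 67.68 g

67.68


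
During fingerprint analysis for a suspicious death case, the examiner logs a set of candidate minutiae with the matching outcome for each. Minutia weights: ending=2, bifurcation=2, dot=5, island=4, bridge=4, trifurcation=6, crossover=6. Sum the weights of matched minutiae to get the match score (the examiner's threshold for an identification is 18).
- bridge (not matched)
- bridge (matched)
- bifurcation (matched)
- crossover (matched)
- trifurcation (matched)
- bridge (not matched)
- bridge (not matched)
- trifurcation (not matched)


Weighted minutiae match score:
  bridge: not matched, +0
  bridge: matched, +4 (running total 4)
  bifurcation: matched, +2 (running total 6)
  crossover: matched, +6 (running total 12)
  trifurcation: matched, +6 (running total 18)
  bridge: not matched, +0
  bridge: not matched, +0
  trifurcation: not matched, +0
Total score = 18
Threshold = 18; verdict = identification

18


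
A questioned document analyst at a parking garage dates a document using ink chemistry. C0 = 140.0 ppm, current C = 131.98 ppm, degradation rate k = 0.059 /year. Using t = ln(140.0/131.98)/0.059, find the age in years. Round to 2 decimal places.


Document age estimation:
C0/C = 140.0 / 131.98 = 1.060767
ln(C0/C) = 0.058992
t = 0.058992 / 0.059 = 1.00 years

1.00


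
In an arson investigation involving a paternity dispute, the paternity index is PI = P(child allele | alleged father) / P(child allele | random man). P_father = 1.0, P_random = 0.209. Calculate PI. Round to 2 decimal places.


Paternity Index calculation:
PI = P(allele|father) / P(allele|random)
PI = 1.0 / 0.209
PI = 4.78

4.78


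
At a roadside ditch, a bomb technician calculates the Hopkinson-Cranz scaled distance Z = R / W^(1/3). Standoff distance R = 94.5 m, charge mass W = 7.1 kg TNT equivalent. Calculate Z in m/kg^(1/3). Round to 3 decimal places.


Scaled distance calculation:
W^(1/3) = 7.1^(1/3) = 1.921997
Z = R / W^(1/3) = 94.5 / 1.921997
Z = 49.168 m/kg^(1/3)

49.168


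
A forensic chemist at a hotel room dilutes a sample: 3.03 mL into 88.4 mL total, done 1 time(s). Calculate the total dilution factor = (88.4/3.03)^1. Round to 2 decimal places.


Dilution factor calculation:
Single dilution = V_total / V_sample = 88.4 / 3.03 ≈ 29.174917
Number of dilutions = 1
Total DF = (88.4 / 3.03)^1 (full precision, rounded at the end) = 29.17

29.17


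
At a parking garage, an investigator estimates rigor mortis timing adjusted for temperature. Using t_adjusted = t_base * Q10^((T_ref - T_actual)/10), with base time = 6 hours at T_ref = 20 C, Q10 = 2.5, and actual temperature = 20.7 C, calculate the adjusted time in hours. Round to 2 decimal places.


Rigor mortis time adjustment:
Exponent = (T_ref - T_actual) / 10 = (20 - 20.7) / 10 = -0.07
Q10 factor = 2.5^-0.07 = 0.93787
t_adjusted = 6 * 0.93787 = 5.63 hours

5.63


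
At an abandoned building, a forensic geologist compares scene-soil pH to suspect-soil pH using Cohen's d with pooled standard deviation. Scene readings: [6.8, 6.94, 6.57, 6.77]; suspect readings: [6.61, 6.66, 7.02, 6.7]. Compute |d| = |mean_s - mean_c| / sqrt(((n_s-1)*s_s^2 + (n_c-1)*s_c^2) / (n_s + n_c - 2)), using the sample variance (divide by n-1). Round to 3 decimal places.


Pooled-variance Cohen's d for soil pH comparison:
Scene mean = 27.08 / 4 = 6.77
Suspect mean = 26.99 / 4 = 6.7475
Scene sample variance s_s^2 = 0.023267
Suspect sample variance s_c^2 = 0.034358
Pooled variance = ((n_s-1)*s_s^2 + (n_c-1)*s_c^2) / (n_s + n_c - 2) = 0.028812
Pooled SD = sqrt(0.028812) = 0.169741
Mean difference = 0.0225
|d| = |0.0225| / 0.169741 = 0.133

0.133


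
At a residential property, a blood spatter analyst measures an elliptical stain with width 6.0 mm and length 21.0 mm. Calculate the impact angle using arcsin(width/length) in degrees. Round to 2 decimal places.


Blood spatter impact angle calculation:
width / length = 6.0 / 21.0 = 0.285714
angle = arcsin(0.285714)
angle = 16.60 degrees

16.60


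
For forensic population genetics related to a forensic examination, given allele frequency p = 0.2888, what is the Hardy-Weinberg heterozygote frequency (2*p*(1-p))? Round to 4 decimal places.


Hardy-Weinberg heterozygote frequency:
q = 1 - p = 1 - 0.2888 = 0.7112
2pq = 2 * 0.2888 * 0.7112 = 0.4108

0.4108


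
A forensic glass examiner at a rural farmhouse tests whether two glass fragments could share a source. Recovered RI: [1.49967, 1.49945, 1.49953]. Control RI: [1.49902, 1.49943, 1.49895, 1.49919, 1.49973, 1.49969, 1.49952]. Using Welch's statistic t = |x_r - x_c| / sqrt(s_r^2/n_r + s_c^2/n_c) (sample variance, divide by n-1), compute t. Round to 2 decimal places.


Welch's t-criterion for glass RI comparison:
Recovered mean = sum / n_r = 4.49865 / 3 = 1.49955
Control mean = sum / n_c = 10.49553 / 7 = 1.4993614
Recovered sample variance s_r^2 = 1.24e-08
Control sample variance s_c^2 = 9.81476e-08
Welch SE (unpooled) = sqrt(s_r^2/n_r + s_c^2/n_c) = sqrt(4.13333e-09 + 1.40211e-08) = sqrt(1.81544e-08) = 0.000134738
|mean_r - mean_c| = 0.000188571
t = 0.000188571 / 0.000134738 = 1.40

1.40


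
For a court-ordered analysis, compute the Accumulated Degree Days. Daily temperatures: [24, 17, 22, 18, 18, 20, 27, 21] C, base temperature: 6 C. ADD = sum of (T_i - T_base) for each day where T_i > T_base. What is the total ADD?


Computing ADD day by day:
Day 1: max(0, 24 - 6) = 18
Day 2: max(0, 17 - 6) = 11
Day 3: max(0, 22 - 6) = 16
Day 4: max(0, 18 - 6) = 12
Day 5: max(0, 18 - 6) = 12
Day 6: max(0, 20 - 6) = 14
Day 7: max(0, 27 - 6) = 21
Day 8: max(0, 21 - 6) = 15
Total ADD = 119

119


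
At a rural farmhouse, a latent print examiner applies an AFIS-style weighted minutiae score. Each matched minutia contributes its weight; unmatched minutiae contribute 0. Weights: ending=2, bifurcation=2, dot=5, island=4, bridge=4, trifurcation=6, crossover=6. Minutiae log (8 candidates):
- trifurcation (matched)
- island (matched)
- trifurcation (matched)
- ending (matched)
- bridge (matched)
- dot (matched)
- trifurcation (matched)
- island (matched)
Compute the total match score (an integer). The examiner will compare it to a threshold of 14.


Weighted minutiae match score:
  trifurcation: matched, +6 (running total 6)
  island: matched, +4 (running total 10)
  trifurcation: matched, +6 (running total 16)
  ending: matched, +2 (running total 18)
  bridge: matched, +4 (running total 22)
  dot: matched, +5 (running total 27)
  trifurcation: matched, +6 (running total 33)
  island: matched, +4 (running total 37)
Total score = 37
Threshold = 14; verdict = identification

37


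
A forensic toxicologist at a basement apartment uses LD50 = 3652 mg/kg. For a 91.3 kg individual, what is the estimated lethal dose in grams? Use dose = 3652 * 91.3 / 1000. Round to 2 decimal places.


Lethal dose calculation:
Lethal dose = LD50 * body_weight / 1000
= 3652 * 91.3 / 1000
= 333427.6 / 1000
= 333.43 g

333.43


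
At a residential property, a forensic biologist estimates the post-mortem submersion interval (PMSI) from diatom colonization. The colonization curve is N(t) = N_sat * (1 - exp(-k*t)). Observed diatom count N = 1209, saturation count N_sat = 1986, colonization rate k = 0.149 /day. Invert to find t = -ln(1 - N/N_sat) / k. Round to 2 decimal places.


PMSI from diatom colonization curve:
N / N_sat = 1209 / 1986 = 0.608761
1 - N/N_sat = 0.391239
ln(1 - N/N_sat) = -0.938437
t = -ln(1 - N/N_sat) / k = -(-0.938437) / 0.149 = 6.30 days

6.30


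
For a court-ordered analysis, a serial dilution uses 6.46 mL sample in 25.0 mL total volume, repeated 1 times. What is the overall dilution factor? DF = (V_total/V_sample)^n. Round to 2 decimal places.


Dilution factor calculation:
Single dilution = V_total / V_sample = 25.0 / 6.46 ≈ 3.869969
Number of dilutions = 1
Total DF = (25.0 / 6.46)^1 (full precision, rounded at the end) = 3.87

3.87


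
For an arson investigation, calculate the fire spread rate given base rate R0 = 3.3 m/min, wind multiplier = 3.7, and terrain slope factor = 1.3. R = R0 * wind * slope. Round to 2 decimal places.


Fire spread rate calculation:
R = R0 * wind_factor * slope_factor
= 3.3 * 3.7 * 1.3
= 12.21 * 1.3
= 15.87 m/min

15.87


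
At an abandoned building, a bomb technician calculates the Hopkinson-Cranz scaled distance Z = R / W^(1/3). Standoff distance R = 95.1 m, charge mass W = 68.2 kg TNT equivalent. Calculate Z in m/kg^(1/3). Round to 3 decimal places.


Scaled distance calculation:
W^(1/3) = 68.2^(1/3) = 4.085653
Z = R / W^(1/3) = 95.1 / 4.085653
Z = 23.277 m/kg^(1/3)

23.277


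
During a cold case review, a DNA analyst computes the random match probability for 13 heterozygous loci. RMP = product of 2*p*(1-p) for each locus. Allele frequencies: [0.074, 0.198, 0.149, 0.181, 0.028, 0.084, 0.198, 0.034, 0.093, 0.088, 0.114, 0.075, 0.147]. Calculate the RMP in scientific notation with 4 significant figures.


Computing RMP for 13 loci:
Locus 1: 2 * 0.074 * 0.926 = 0.137048
Locus 2: 2 * 0.198 * 0.802 = 0.317592
Locus 3: 2 * 0.149 * 0.851 = 0.253598
Locus 4: 2 * 0.181 * 0.819 = 0.296478
Locus 5: 2 * 0.028 * 0.972 = 0.054432
Locus 6: 2 * 0.084 * 0.916 = 0.153888
Locus 7: 2 * 0.198 * 0.802 = 0.317592
Locus 8: 2 * 0.034 * 0.966 = 0.065688
Locus 9: 2 * 0.093 * 0.907 = 0.168702
Locus 10: 2 * 0.088 * 0.912 = 0.160512
Locus 11: 2 * 0.114 * 0.886 = 0.202008
Locus 12: 2 * 0.075 * 0.925 = 0.13875
Locus 13: 2 * 0.147 * 0.853 = 0.250782
RMP = 1.088e-10

1.088e-10


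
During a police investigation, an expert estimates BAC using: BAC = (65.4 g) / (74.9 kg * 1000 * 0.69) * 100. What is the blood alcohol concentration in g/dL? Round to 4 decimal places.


Applying the Widmark formula:
BAC = (dose_g / (body_wt * 1000 * r)) * 100
Denominator = 74.9 * 1000 * 0.69 = 51681
BAC = (65.4 / 51681) * 100
BAC = 0.1265 g/dL

0.1265


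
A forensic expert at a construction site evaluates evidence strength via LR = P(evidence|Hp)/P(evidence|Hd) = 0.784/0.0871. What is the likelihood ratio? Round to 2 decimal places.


Likelihood ratio calculation:
LR = P(E|Hp) / P(E|Hd)
LR = 0.784 / 0.0871
LR = 9.00

9.00


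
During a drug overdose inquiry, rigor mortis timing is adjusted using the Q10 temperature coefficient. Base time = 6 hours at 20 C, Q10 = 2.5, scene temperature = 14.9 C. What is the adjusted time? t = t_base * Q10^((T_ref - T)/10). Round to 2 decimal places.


Rigor mortis time adjustment:
Exponent = (T_ref - T_actual) / 10 = (20 - 14.9) / 10 = 0.51
Q10 factor = 2.5^0.51 = 1.59569
t_adjusted = 6 * 1.59569 = 9.57 hours

9.57


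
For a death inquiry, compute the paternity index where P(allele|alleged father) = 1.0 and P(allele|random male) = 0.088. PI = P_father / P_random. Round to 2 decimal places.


Paternity Index calculation:
PI = P(allele|father) / P(allele|random)
PI = 1.0 / 0.088
PI = 11.36

11.36


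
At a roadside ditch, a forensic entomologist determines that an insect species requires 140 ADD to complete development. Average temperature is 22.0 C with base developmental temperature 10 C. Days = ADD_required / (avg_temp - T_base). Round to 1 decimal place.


Insect development time:
Effective temperature = avg_temp - T_base = 22.0 - 10 = 12.0 C
Days = ADD / effective_temp = 140 / 12.0 = 11.7 days

11.7


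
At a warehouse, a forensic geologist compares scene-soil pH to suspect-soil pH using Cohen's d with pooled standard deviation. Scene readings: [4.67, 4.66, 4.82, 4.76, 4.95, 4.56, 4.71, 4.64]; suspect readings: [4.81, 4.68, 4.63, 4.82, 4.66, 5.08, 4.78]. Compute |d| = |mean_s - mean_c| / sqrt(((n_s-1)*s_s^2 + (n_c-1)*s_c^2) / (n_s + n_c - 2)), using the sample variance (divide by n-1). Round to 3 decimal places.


Pooled-variance Cohen's d for soil pH comparison:
Scene mean = 37.77 / 8 = 4.72125
Suspect mean = 33.46 / 7 = 4.78
Scene sample variance s_s^2 = 0.01467
Suspect sample variance s_c^2 = 0.023233
Pooled variance = ((n_s-1)*s_s^2 + (n_c-1)*s_c^2) / (n_s + n_c - 2) = 0.018622
Pooled SD = sqrt(0.018622) = 0.136462
Mean difference = -0.05875
|d| = |-0.05875| / 0.136462 = 0.431

0.431


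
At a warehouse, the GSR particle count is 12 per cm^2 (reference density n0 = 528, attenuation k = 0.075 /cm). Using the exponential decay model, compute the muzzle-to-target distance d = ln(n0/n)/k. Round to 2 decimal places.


GSR distance calculation:
n0/n = 528 / 12 = 44
ln(n0/n) = 3.78419
d = 3.78419 / 0.075 = 50.46 cm

50.46


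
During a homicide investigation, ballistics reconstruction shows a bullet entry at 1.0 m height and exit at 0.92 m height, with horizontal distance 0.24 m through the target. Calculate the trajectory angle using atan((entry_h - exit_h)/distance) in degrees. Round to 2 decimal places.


Bullet trajectory angle:
Height difference = 1.0 - 0.92 = 0.08 m
angle = atan(0.08 / 0.24)
angle = atan(0.333333)
angle = 18.43 degrees

18.43


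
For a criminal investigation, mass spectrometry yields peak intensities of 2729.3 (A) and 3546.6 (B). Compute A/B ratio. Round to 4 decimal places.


Spectral peak ratio:
Peak A = 2729.3 counts
Peak B = 3546.6 counts
Ratio = 2729.3 / 3546.6 = 0.7696

0.7696


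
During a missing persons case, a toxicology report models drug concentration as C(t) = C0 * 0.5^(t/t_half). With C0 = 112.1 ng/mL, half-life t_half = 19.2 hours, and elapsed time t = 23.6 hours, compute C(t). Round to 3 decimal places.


Drug concentration decay:
Number of half-lives = t / t_half = 23.6 / 19.2 = 1.229167
Decay factor = 0.5^1.229167 = 0.42656367
C(t) = 112.1 * 0.42656367 = 47.818 ng/mL

47.818


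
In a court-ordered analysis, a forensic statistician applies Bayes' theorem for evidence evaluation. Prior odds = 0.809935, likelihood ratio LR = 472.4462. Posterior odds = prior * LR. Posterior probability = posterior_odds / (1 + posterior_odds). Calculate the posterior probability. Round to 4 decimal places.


Bayesian evidence evaluation:
Posterior odds = prior_odds * LR = 0.809935 * 472.4462 = 382.6507
Posterior probability = posterior_odds / (1 + posterior_odds)
= 382.6507 / (1 + 382.6507)
= 382.6507 / 383.6507
= 0.9974

0.9974


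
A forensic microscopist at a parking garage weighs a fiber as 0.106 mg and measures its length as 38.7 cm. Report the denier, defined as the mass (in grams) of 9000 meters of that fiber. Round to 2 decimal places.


Denier calculation:
Mass in grams = 0.106 mg / 1000 = 0.000106 g
Length in meters = 38.7 cm / 100 = 0.387 m
Linear density = mass / length = 0.000106 / 0.387 = 0.0002739 g/m
Denier = (g/m) * 9000 = 0.0002739 * 9000 = 2.47

2.47


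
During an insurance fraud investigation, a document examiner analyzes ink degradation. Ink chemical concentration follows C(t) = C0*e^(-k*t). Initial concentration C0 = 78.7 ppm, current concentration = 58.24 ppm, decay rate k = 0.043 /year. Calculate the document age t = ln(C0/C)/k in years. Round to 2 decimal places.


Document age estimation:
C0/C = 78.7 / 58.24 = 1.351305
ln(C0/C) = 0.301071
t = 0.301071 / 0.043 = 7.00 years

7.00


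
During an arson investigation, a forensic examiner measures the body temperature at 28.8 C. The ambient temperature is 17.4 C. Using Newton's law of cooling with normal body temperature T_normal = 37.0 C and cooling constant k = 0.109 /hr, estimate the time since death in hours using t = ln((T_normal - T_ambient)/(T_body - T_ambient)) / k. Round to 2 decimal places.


Using Newton's law of cooling:
t = ln((T_normal - T_ambient) / (T_body - T_ambient)) / k
T_normal - T_ambient = 19.6
T_body - T_ambient = 11.4
Ratio = 1.719298
ln(ratio) = 0.541916
t = 0.541916 / 0.109 = 4.97 hours

4.97


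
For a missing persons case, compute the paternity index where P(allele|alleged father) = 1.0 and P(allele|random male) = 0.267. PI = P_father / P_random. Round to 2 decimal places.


Paternity Index calculation:
PI = P(allele|father) / P(allele|random)
PI = 1.0 / 0.267
PI = 3.75

3.75


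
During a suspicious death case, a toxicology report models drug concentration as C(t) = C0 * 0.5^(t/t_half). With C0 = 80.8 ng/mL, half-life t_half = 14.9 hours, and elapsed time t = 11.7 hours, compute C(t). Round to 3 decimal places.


Drug concentration decay:
Number of half-lives = t / t_half = 11.7 / 14.9 = 0.785235
Decay factor = 0.5^0.785235 = 0.58025743
C(t) = 80.8 * 0.58025743 = 46.885 ng/mL

46.885


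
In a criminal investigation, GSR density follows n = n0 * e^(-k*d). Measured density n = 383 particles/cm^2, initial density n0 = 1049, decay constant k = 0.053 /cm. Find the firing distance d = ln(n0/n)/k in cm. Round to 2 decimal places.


GSR distance calculation:
n0/n = 1049 / 383 = 2.738903
ln(n0/n) = 1.007557
d = 1.007557 / 0.053 = 19.01 cm

19.01


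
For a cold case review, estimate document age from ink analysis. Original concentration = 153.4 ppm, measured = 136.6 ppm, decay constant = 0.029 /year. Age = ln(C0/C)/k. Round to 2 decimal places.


Document age estimation:
C0/C = 153.4 / 136.6 = 1.122987
ln(C0/C) = 0.115992
t = 0.115992 / 0.029 = 4.00 years

4.00


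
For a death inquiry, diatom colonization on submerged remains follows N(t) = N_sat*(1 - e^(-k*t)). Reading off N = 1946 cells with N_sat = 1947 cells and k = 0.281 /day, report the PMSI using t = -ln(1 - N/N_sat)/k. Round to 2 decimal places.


PMSI from diatom colonization curve:
N / N_sat = 1946 / 1947 = 0.999486
1 - N/N_sat = 0.000514
ln(1 - N/N_sat) = -7.573287
t = -ln(1 - N/N_sat) / k = -(-7.573287) / 0.281 = 26.95 days

26.95


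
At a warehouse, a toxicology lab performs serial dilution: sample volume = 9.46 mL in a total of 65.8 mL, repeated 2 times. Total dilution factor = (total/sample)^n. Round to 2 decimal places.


Dilution factor calculation:
Single dilution = V_total / V_sample = 65.8 / 9.46 ≈ 6.955603
Number of dilutions = 2
Total DF = (65.8 / 9.46)^2 (full precision, rounded at the end) = 48.38

48.38


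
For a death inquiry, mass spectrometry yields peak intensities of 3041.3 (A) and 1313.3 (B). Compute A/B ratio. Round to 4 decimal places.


Spectral peak ratio:
Peak A = 3041.3 counts
Peak B = 1313.3 counts
Ratio = 3041.3 / 1313.3 = 2.3158

2.3158


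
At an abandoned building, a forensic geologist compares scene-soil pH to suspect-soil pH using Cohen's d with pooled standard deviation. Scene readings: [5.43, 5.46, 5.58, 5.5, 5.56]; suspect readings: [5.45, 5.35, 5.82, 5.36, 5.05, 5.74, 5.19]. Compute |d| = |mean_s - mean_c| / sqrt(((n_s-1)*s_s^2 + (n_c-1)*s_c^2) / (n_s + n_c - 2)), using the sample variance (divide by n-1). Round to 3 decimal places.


Pooled-variance Cohen's d for soil pH comparison:
Scene mean = 27.53 / 5 = 5.506
Suspect mean = 37.96 / 7 = 5.422857
Scene sample variance s_s^2 = 0.00408
Suspect sample variance s_c^2 = 0.076924
Pooled variance = ((n_s-1)*s_s^2 + (n_c-1)*s_c^2) / (n_s + n_c - 2) = 0.047786
Pooled SD = sqrt(0.047786) = 0.2186
Mean difference = 0.083143
|d| = |0.083143| / 0.2186 = 0.380

0.380


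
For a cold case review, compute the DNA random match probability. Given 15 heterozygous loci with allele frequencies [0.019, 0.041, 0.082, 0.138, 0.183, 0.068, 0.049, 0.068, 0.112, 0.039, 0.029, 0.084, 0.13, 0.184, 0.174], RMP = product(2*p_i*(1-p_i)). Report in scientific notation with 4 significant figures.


Computing RMP for 15 loci:
Locus 1: 2 * 0.019 * 0.981 = 0.037278
Locus 2: 2 * 0.041 * 0.959 = 0.078638
Locus 3: 2 * 0.082 * 0.918 = 0.150552
Locus 4: 2 * 0.138 * 0.862 = 0.237912
Locus 5: 2 * 0.183 * 0.817 = 0.299022
Locus 6: 2 * 0.068 * 0.932 = 0.126752
Locus 7: 2 * 0.049 * 0.951 = 0.093198
Locus 8: 2 * 0.068 * 0.932 = 0.126752
Locus 9: 2 * 0.112 * 0.888 = 0.198912
Locus 10: 2 * 0.039 * 0.961 = 0.074958
Locus 11: 2 * 0.029 * 0.971 = 0.056318
Locus 12: 2 * 0.084 * 0.916 = 0.153888
Locus 13: 2 * 0.13 * 0.87 = 0.2262
Locus 14: 2 * 0.184 * 0.816 = 0.300288
Locus 15: 2 * 0.174 * 0.826 = 0.287448
RMP = 1.186e-13

1.186e-13


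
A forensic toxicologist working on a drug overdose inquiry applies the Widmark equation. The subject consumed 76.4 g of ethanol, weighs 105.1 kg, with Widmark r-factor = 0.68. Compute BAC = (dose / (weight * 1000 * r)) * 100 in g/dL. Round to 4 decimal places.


Applying the Widmark formula:
BAC = (dose_g / (body_wt * 1000 * r)) * 100
Denominator = 105.1 * 1000 * 0.68 = 71468
BAC = (76.4 / 71468) * 100
BAC = 0.1069 g/dL

0.1069


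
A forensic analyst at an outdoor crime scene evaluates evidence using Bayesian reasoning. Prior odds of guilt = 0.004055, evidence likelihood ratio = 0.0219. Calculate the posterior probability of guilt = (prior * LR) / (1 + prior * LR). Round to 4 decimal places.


Bayesian evidence evaluation:
Posterior odds = prior_odds * LR = 0.004055 * 0.0219 = 0.0000888045
Posterior probability = posterior_odds / (1 + posterior_odds)
= 0.0000888045 / (1 + 0.0000888045)
= 0.0000888045 / 1.0000888045
= 0.0001

0.0001


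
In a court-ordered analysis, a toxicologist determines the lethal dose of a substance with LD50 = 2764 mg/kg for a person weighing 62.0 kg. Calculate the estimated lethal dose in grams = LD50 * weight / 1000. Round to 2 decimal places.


Lethal dose calculation:
Lethal dose = LD50 * body_weight / 1000
= 2764 * 62.0 / 1000
= 171368 / 1000
= 171.37 g

171.37


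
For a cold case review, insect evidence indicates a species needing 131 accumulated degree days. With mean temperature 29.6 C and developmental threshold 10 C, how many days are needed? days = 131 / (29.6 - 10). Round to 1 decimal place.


Insect development time:
Effective temperature = avg_temp - T_base = 29.6 - 10 = 19.6 C
Days = ADD / effective_temp = 131 / 19.6 = 6.7 days

6.7


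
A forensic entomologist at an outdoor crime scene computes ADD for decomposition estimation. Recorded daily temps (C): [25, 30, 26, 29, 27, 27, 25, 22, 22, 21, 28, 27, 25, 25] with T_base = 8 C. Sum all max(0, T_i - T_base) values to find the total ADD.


Computing ADD day by day:
Day 1: max(0, 25 - 8) = 17
Day 2: max(0, 30 - 8) = 22
Day 3: max(0, 26 - 8) = 18
Day 4: max(0, 29 - 8) = 21
Day 5: max(0, 27 - 8) = 19
Day 6: max(0, 27 - 8) = 19
Day 7: max(0, 25 - 8) = 17
Day 8: max(0, 22 - 8) = 14
Day 9: max(0, 22 - 8) = 14
Day 10: max(0, 21 - 8) = 13
Day 11: max(0, 28 - 8) = 20
Day 12: max(0, 27 - 8) = 19
Day 13: max(0, 25 - 8) = 17
Day 14: max(0, 25 - 8) = 17
Total ADD = 247

247


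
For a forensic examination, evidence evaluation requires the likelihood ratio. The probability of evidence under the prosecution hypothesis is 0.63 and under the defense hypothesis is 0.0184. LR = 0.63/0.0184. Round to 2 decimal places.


Likelihood ratio calculation:
LR = P(E|Hp) / P(E|Hd)
LR = 0.63 / 0.0184
LR = 34.24

34.24


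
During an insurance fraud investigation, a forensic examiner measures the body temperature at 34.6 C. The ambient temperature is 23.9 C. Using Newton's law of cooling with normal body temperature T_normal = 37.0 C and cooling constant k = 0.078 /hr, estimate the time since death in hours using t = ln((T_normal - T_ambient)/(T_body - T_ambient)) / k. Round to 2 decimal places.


Using Newton's law of cooling:
t = ln((T_normal - T_ambient) / (T_body - T_ambient)) / k
T_normal - T_ambient = 13.1
T_body - T_ambient = 10.7
Ratio = 1.224299
ln(ratio) = 0.202368
t = 0.202368 / 0.078 = 2.59 hours

2.59


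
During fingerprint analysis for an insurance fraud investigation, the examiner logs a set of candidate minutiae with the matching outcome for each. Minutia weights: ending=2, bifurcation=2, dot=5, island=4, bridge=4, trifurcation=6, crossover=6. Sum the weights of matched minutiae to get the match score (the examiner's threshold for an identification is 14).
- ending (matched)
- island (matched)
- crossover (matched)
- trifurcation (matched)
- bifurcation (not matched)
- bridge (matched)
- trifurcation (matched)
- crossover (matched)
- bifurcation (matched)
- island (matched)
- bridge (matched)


Weighted minutiae match score:
  ending: matched, +2 (running total 2)
  island: matched, +4 (running total 6)
  crossover: matched, +6 (running total 12)
  trifurcation: matched, +6 (running total 18)
  bifurcation: not matched, +0
  bridge: matched, +4 (running total 22)
  trifurcation: matched, +6 (running total 28)
  crossover: matched, +6 (running total 34)
  bifurcation: matched, +2 (running total 36)
  island: matched, +4 (running total 40)
  bridge: matched, +4 (running total 44)
Total score = 44
Threshold = 14; verdict = identification

44


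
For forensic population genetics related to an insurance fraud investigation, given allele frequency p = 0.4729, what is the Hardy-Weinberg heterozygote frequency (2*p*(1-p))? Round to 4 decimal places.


Hardy-Weinberg heterozygote frequency:
q = 1 - p = 1 - 0.4729 = 0.5271
2pq = 2 * 0.4729 * 0.5271 = 0.4985

0.4985
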